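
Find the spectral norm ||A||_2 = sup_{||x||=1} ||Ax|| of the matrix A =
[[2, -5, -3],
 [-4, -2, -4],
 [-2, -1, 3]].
||A||_2 ≈ 7.2396 (= sqrt(largest eigenvalue of A^T A))

||A||_2 = sigma_max(A) = sqrt(lambda_max(A^T A)). Form the symmetric matrix M = A^T A =
[[24, 0, 4],
 [0, 30, 20],
 [4, 20, 34]].
Its characteristic polynomial (trace, sum of principal 2x2 minors, determinant of M give the coefficients) is
  p(λ) = det(λ I - M) = λ^3 - 88λ^2 + 2140λ - 14400.
No integer candidate from the rational root theorem (±divisors of 14400) is a root, so the roots are irrational. The cubic discriminant is Δ = 224083200 > 0, so there are three distinct real roots. p(11) = -177 and p(12) = 336 have opposite signs, so a root lies in (11, 12); Newton's method refines it to λ ≈ 11.3222. p(24) = 96 and p(25) = -275 have opposite signs, so a root lies in (24, 25); Newton's method refines it to λ ≈ 24.2665. p(52) = -464 and p(53) = 705 have opposite signs, so a root lies in (52, 53); Newton's method refines it to λ ≈ 52.4113. Check (Vieta): the three roots sum to 88, matching tr M = 88.
So the eigenvalues of A^T A are ≈ 11.3222, 24.2665, 52.4113 (all ≥ 0, as they must be for A^T A). The largest is λ_max ≈ 52.4113, hence ||A||_2 = sqrt(λ_max) ≈ 7.2396.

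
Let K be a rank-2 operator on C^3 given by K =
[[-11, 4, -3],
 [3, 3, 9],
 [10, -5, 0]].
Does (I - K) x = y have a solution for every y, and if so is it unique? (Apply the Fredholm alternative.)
(I - K) is invertible (det(I - K) = 39 ≠ 0), so for every y in C^3 the equation (I - K) x = y has a unique solution.

K has rank 2 and factors as K = U V^T = u1 v1^T + u2 v2^T with u1 = (2, -3, -1), v1 = (-1, -1, -3), u2 = (3, 0, -3), v2 = (-3, 2, 1) (multiplying out reproduces the displayed K). The nonzero eigenvalues of U V^T coincide with those of the 2 x 2 matrix G = V^T U = [[v1·u1, v1·u2], [v2·u1, v2·u2]] = [[4, 6], [-13, -12]], and by the Sylvester determinant identity det(I_3 - U V^T) = det(I_2 - V^T U) = det([[-3, -6], [13, 13]]) = (-3)(13) - (-6)(13) = 39. (Direct check: I - K =
[[12, -4, 3],
 [-3, -2, -9],
 [-10, 5, 1]]
has determinant 39.) The finite-dimensional Fredholm alternative says: either (I - K) is invertible, or ker(I - K) ≠ {0} and then range(I - K) = ker((I - K)^*)^⊥, with dim ker(I - K) = dim ker((I - K)^*). Since det(I - K) ≠ 0, 1 is not an eigenvalue of K and ker(I - K) = {0}, so we are in the first case: for every y there is a unique x = (I - K)^(-1) y. (Explicitly, by the Woodbury identity, (I - U V^T)^(-1) = I + U (I_2 - G)^(-1) V^T.)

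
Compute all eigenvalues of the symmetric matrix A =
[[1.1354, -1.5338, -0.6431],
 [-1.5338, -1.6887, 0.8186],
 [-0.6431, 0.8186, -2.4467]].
sigma(A) ≈ {-3, -2, 2}

A is real symmetric, so its spectrum consists of real eigenvalues. Expanding the characteristic polynomial of the displayed matrix gives
  det(λ I - A) = p(λ) = λ^3 + (3)λ^2 + (-4)λ + (-12).
Solving p(λ) = 0 yields eigenvalues ≈ -3, -2, 2. (A is shown rounded to 4 decimals, so these recover the underlying integer eigenvalues to within that precision.)
Verification: the trace of A = -3 equals the sum of eigenvalues -3, and det(A) ≈ 11.9996 matches the eigenvalue product 12.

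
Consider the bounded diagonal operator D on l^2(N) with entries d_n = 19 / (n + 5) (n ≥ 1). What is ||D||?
||D|| = 19/6 (attained at n = 1)

For D diagonal, ||D|| = sup_n |d_n| = sup_n 19/(n + 5). This is positive and strictly decreasing in n, so the supremum is attained at n = 1: d_1 = 19/(1 + 5) = 19/6. Hence ||D|| = 19/6.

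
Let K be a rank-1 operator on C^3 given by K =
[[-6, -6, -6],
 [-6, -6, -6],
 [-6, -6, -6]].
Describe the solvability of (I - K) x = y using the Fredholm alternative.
(I - K) is invertible (det(I - K) = 19 ≠ 0), so for every y in C^3 the equation (I - K) x = y has a unique solution.

K has rank 1, so it is an outer product K = u v^T: every row of K is a multiple of one row vector. Reading off the entries, u = (2, 2, 2) and v = (-3, -3, -3) (row i of K equals u_i·v^T). A rank-one matrix u v^T satisfies K u = u (v·u) and kills the (2)-dimensional subspace v^⊥, so its characteristic polynomial is lambda^2 (lambda - v·u) with v·u = tr K = -18. Hence the eigenvalues of I - K are 1 (multiplicity 2) and 1 - (-18) = 19, so det(I - K) = 19. (Direct check: I - K =
[[7, 6, 6],
 [6, 7, 6],
 [6, 6, 7]]
has determinant 19.) The finite-dimensional Fredholm alternative says: either (I - K) is invertible, or ker(I - K) ≠ {0} and then range(I - K) = ker((I - K)^*)^⊥, with dim ker(I - K) = dim ker((I - K)^*). Since det(I - K) ≠ 0, 1 is not an eigenvalue of K and ker(I - K) = {0}, so we are in the first case: for every y there is a unique x = (I - K)^(-1) y. Explicitly, by the Sherman–Morrison formula, (I - u v^T)^(-1) = I + u v^T/(1 - v·u), i.e. (I - K)^(-1) = I + K/(19).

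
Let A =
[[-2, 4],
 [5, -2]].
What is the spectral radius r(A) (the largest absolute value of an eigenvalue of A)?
r(A) = (4 + sqrt(80))/2 ≈ 6.4721

The eigenvalues of A are the roots of its characteristic polynomial. With M = A (coefficients from the trace and determinant):
  p(λ) = det(λ I - M) = λ^2 + 4λ - 16.
For λ^2 + 4λ - 16 the discriminant is 80. It is nonnegative but not a perfect square, so the roots are real and irrational: λ = (-4 ± sqrt(80))/2 ≈ 2.4721, -6.4721.
Thus the eigenvalues (to 4 decimals) are 2.4721 (modulus 2.4721); -6.4721 (modulus 6.4721). The spectral radius is the largest modulus: r(A) = (4 + sqrt(80))/2 ≈ 6.4721. (Cross-check: r(A) ≤ ||A||_2 ≈ 6.5616; equality holds whenever A is normal, though it can also hold for some non-normal A.)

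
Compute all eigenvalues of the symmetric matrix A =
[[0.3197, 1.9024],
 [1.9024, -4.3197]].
sigma(A) ≈ {-5, 1}

A is real symmetric, so its spectrum consists of real eigenvalues. Expanding the characteristic polynomial of the displayed matrix gives
  det(λ I - A) = p(λ) = λ^2 + (4)λ + (-5).
Solving p(λ) = 0 yields eigenvalues ≈ -5, 1. (A is shown rounded to 4 decimals, so these recover the underlying integer eigenvalues to within that precision.)
Verification: the trace of A = -4 equals the sum of eigenvalues -4, and det(A) ≈ -5.0001 matches the eigenvalue product -5.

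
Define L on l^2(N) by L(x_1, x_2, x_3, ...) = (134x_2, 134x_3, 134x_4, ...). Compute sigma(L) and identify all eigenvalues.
sigma(L) = closed disk {z in C : |z| ≤ 134}; sigma_p(L) = open disk {z in C : |z| < 134}

Note L = 134·V where V is the unit left shift (V x)_k = x_{k+1}; so sigma(L) = 134·sigma(V) and ||L|| = 134||V||. ||L x||^2 = 17956sum_{k≥2} |x_k|^2 ≤ 17956||x||^2, with equality on {x : x_1 = 0}, so ||L|| = 134. For any lambda with |lambda| < 134, set r = lambda/134 (|r| < 1); the vector x = (1, r, r^2, ...) is in l^2 and satisfies L x = 134(r, r^2, ...) = lambda x, so lambda is an eigenvalue. On the boundary |lambda| = 134 the geometric series diverges, so no l^2 eigenvector exists, but these lambda lie in the approximate point spectrum. Hence sigma(L) is the closed disk of radius 134 and sigma_p(L) is the open disk.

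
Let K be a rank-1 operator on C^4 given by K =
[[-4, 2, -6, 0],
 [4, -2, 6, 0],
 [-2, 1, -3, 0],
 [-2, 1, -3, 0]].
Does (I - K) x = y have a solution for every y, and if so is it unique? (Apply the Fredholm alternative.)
(I - K) is invertible (det(I - K) = 10 ≠ 0), so for every y in C^4 the equation (I - K) x = y has a unique solution.

K has rank 1, so it is an outer product K = u v^T: every row of K is a multiple of one row vector. Reading off the entries, u = (2, -2, 1, 1) and v = (-2, 1, -3, 0) (row i of K equals u_i·v^T). A rank-one matrix u v^T satisfies K u = u (v·u) and kills the (3)-dimensional subspace v^⊥, so its characteristic polynomial is lambda^3 (lambda - v·u) with v·u = tr K = -9. Hence the eigenvalues of I - K are 1 (multiplicity 3) and 1 - (-9) = 10, so det(I - K) = 10. (Direct check: I - K =
[[5, -2, 6, 0],
 [-4, 3, -6, 0],
 [2, -1, 4, 0],
 [2, -1, 3, 1]]
has determinant 10.) The finite-dimensional Fredholm alternative says: either (I - K) is invertible, or ker(I - K) ≠ {0} and then range(I - K) = ker((I - K)^*)^⊥, with dim ker(I - K) = dim ker((I - K)^*). Since det(I - K) ≠ 0, 1 is not an eigenvalue of K and ker(I - K) = {0}, so we are in the first case: for every y there is a unique x = (I - K)^(-1) y. Explicitly, by the Sherman–Morrison formula, (I - u v^T)^(-1) = I + u v^T/(1 - v·u), i.e. (I - K)^(-1) = I + K/(10).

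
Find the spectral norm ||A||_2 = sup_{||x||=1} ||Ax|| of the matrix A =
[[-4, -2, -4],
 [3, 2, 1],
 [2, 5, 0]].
||A||_2 ≈ 7.9978 (= sqrt(largest eigenvalue of A^T A))

||A||_2 = sigma_max(A) = sqrt(lambda_max(A^T A)). Form the symmetric matrix M = A^T A =
[[29, 24, 19],
 [24, 33, 10],
 [19, 10, 17]].
Its characteristic polynomial (trace, sum of principal 2x2 minors, determinant of M give the coefficients) is
  p(λ) = det(λ I - M) = λ^3 - 79λ^2 + 974λ - 784.
No integer candidate from the rational root theorem (±divisors of 784) is a root, so the roots are irrational. The cubic discriminant is Δ = 1747741156 > 0, so there are three distinct real roots. p(0) = -784 and p(1) = 112 have opposite signs, so a root lies in (0, 1); Newton's method refines it to λ ≈ 0.8649. p(14) = 112 and p(15) = -574 have opposite signs, so a root lies in (14, 15); Newton's method refines it to λ ≈ 14.1707. p(63) = -2926 and p(64) = 112 have opposite signs, so a root lies in (63, 64); Newton's method refines it to λ ≈ 63.9644. Check (Vieta): the three roots sum to 79, matching tr M = 79.
So the eigenvalues of A^T A are ≈ 0.8649, 14.1707, 63.9644 (all ≥ 0, as they must be for A^T A). The largest is λ_max ≈ 63.9644, hence ||A||_2 = sqrt(λ_max) ≈ 7.9978.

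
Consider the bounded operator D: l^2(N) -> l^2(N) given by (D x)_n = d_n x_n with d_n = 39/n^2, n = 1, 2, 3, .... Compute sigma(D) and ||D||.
sigma(D) = {39/n^2 : n ≥ 1} ∪ {0}; ||D|| = 39

A bounded diagonal operator on l^2 with diagonal entries d_n has spectrum equal to the closure of {d_n : n ≥ 1}: every d_n is an eigenvalue (with eigenvector e_n), so {d_n} ⊂ sigma(D); the spectrum is closed, so its closure is too; and for lambda not in the closure, (D - lambda I) has bounded inverse (the diagonal entries 1/(d_n - lambda) are bounded). For our sequence d_n = 39/n^2, n = 1, 2, 3, ...:
  - {d_n} = {39/n^2 : n ≥ 1}; the only limit point is 0
  - closure = {39/n^2 : n ≥ 1} ∪ {0}
For the norm: a diagonal operator has ||D|| = sup_n |d_n|. Here d_n = 39/n^2 is positive and decreasing, so sup_n |d_n| = d_1 = 39. So ||D|| = 39.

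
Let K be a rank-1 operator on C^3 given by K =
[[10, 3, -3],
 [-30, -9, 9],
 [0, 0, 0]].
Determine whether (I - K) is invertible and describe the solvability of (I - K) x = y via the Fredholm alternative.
(I - K) is singular (det(I - K) = 0, i.e. 1 ∈ sigma(K)). (I - K) x = y is solvable iff y ⊥ ker((I - K)^*) = span{(10, 3, -3)}, i.e. iff 10y_1 + 3y_2 - 3y_3 = 0. When solvable, the solutions are x = y + c·(1, -3, 0), c arbitrary (ker(I - K) = span{(1, -3, 0)}, dimension 1).

K has rank 1, so it is an outer product K = u v^T: every row of K is a multiple of one row vector. Reading off the entries, u = (1, -3, 0) and v = (10, 3, -3) (row i of K equals u_i·v^T). A rank-one matrix u v^T satisfies K u = u (v·u) and kills the (2)-dimensional subspace v^⊥, so its characteristic polynomial is lambda^2 (lambda - v·u) with v·u = tr K = 1. Hence the eigenvalues of I - K are 1 (multiplicity 2) and 1 - (1) = 0, so det(I - K) = 0. (Direct check: I - K =
[[-9, -3, 3],
 [30, 10, -9],
 [0, 0, 1]]
has determinant 0.) So 1 is an eigenvalue of K and (I - K) is not invertible. The finite-dimensional Fredholm alternative says: either (I - K) is invertible, or ker(I - K) ≠ {0} and then range(I - K) = ker((I - K)^*)^⊥, with dim ker(I - K) = dim ker((I - K)^*). We are in the second case, so we need both kernels. Kernel of I - K: (I - K) u = u - u (v·u) = u - u = 0, so ker(I - K) = span{u} = span{(1, -3, 0)} (it is exactly 1-dimensional because rank(I - K) = 2). Kernel of the adjoint: K is real, so (I - K)^* = I - K^T = I - v u^T, and (I - v u^T) v = v - v (u·v) = 0; hence ker((I - K)^*) = span{v} = span{(10, 3, -3)}. Therefore (I - K) x = y is solvable iff <y, v> = 0, i.e. iff 10y_1 + 3y_2 - 3y_3 = 0. When this holds, K y = u (v·y) = 0, so (I - K) y = y and x = y is a particular solution; the full solution set is the line x = y + c·u = y + c·(1, -3, 0), c ∈ C.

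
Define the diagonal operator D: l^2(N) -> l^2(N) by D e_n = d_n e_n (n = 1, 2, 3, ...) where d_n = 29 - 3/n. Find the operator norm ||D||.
||D|| = 29

For a diagonal operator on l^2 with entries d_n, ||D|| = sup_n |d_n|. Here d_1 = 26, d_2 = 55/2, ..., and d_n = 29 - 3/n increases monotonically toward 29. All terms lie in [26, 29), so |d_n| = d_n and the supremum is the limit 29, which is not attained by any individual d_n. Hence ||D|| = 29.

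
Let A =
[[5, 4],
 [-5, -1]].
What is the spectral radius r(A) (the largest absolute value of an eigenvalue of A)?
r(A) = sqrt(15) ≈ 3.873

The eigenvalues of A are the roots of its characteristic polynomial. With M = A (coefficients from the trace and determinant):
  p(λ) = det(λ I - M) = λ^2 - 4λ + 15.
For λ^2 - 4λ + 15 the discriminant is -44. It is negative, so the roots are the complex-conjugate pair λ = 2 ± (sqrt(44)/2) i ≈ 2 ± 3.3166i. For a conjugate pair the product of the roots equals the constant term, so |λ|^2 = 15 and |λ| = sqrt(15) ≈ 3.873.
Thus the eigenvalues (to 4 decimals) are 2 ± 3.3166i (modulus 3.873). The spectral radius is the largest modulus: r(A) = sqrt(15) ≈ 3.873. (Cross-check: r(A) ≤ ||A||_2 ≈ 7.9658; equality holds whenever A is normal, though it can also hold for some non-normal A.)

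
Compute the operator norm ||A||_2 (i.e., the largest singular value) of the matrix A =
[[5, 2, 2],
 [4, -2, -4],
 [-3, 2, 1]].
||A||_2 ≈ 7.3571 (= sqrt(largest eigenvalue of A^T A))

||A||_2 = sigma_max(A) = sqrt(lambda_max(A^T A)). Form the symmetric matrix M = A^T A =
[[50, -4, -9],
 [-4, 12, 14],
 [-9, 14, 21]].
Its characteristic polynomial (trace, sum of principal 2x2 minors, determinant of M give the coefficients) is
  p(λ) = det(λ I - M) = λ^3 - 83λ^2 + 1609λ - 2500.
No integer candidate from the rational root theorem (±divisors of 2500) is a root, so the roots are irrational. The cubic discriminant is Δ = 1295758093 > 0, so there are three distinct real roots. p(1) = -973 and p(2) = 394 have opposite signs, so a root lies in (1, 2); Newton's method refines it to λ ≈ 1.6997. p(27) = 119 and p(28) = -568 have opposite signs, so a root lies in (27, 28); Newton's method refines it to λ ≈ 27.1734. p(54) = -178 and p(55) = 1295 have opposite signs, so a root lies in (54, 55); Newton's method refines it to λ ≈ 54.1269. Check (Vieta): the three roots sum to 83, matching tr M = 83.
So the eigenvalues of A^T A are ≈ 1.6997, 27.1734, 54.1269 (all ≥ 0, as they must be for A^T A). The largest is λ_max ≈ 54.1269, hence ||A||_2 = sqrt(λ_max) ≈ 7.3571.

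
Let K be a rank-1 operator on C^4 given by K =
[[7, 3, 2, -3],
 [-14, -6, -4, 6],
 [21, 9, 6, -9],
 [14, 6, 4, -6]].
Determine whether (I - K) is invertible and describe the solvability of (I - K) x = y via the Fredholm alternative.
(I - K) is singular (det(I - K) = 0, i.e. 1 ∈ sigma(K)). (I - K) x = y is solvable iff y ⊥ ker((I - K)^*) = span{(7, 3, 2, -3)}, i.e. iff 7y_1 + 3y_2 + 2y_3 - 3y_4 = 0. When solvable, the solutions are x = y + c·(1, -2, 3, 2), c arbitrary (ker(I - K) = span{(1, -2, 3, 2)}, dimension 1).

K has rank 1, so it is an outer product K = u v^T: every row of K is a multiple of one row vector. Reading off the entries, u = (1, -2, 3, 2) and v = (7, 3, 2, -3) (row i of K equals u_i·v^T). A rank-one matrix u v^T satisfies K u = u (v·u) and kills the (3)-dimensional subspace v^⊥, so its characteristic polynomial is lambda^3 (lambda - v·u) with v·u = tr K = 1. Hence the eigenvalues of I - K are 1 (multiplicity 3) and 1 - (1) = 0, so det(I - K) = 0. (Direct check: I - K =
[[-6, -3, -2, 3],
 [14, 7, 4, -6],
 [-21, -9, -5, 9],
 [-14, -6, -4, 7]]
has determinant 0.) So 1 is an eigenvalue of K and (I - K) is not invertible. The finite-dimensional Fredholm alternative says: either (I - K) is invertible, or ker(I - K) ≠ {0} and then range(I - K) = ker((I - K)^*)^⊥, with dim ker(I - K) = dim ker((I - K)^*). We are in the second case, so we need both kernels. Kernel of I - K: (I - K) u = u - u (v·u) = u - u = 0, so ker(I - K) = span{u} = span{(1, -2, 3, 2)} (it is exactly 1-dimensional because rank(I - K) = 3). Kernel of the adjoint: K is real, so (I - K)^* = I - K^T = I - v u^T, and (I - v u^T) v = v - v (u·v) = 0; hence ker((I - K)^*) = span{v} = span{(7, 3, 2, -3)}. Therefore (I - K) x = y is solvable iff <y, v> = 0, i.e. iff 7y_1 + 3y_2 + 2y_3 - 3y_4 = 0. When this holds, K y = u (v·y) = 0, so (I - K) y = y and x = y is a particular solution; the full solution set is the line x = y + c·u = y + c·(1, -2, 3, 2), c ∈ C.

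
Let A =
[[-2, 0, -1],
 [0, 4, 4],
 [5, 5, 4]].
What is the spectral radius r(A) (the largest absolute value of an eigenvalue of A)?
r(A) ≈ 8.2345

The eigenvalues of A are the roots of its characteristic polynomial. With M = A (coefficients from the trace, the sum of principal 2x2 minors, and det A):
  p(λ) = det(λ I - M) = λ^3 - 6λ^2 - 15λ - 28.
No integer candidate from the rational root theorem (±divisors of 28) is a root, so the roots are irrational. The cubic discriminant is Δ = -69120 < 0, so there is one real root and a complex-conjugate pair. p(8) = -20 and p(9) = 80 have opposite signs, so a root lies in (8, 9); Newton's method refines it to λ ≈ 8.2345. Dividing out (λ - (8.2345)) leaves approximately λ^2 + 2.2345λ + 3.4003. For λ^2 + 2.2345λ + 3.4003 the discriminant is -8.6081. It is negative, so the remaining roots are the complex-conjugate pair λ ≈ -1.1173 ± 1.467i. Their product equals the constant term, so |λ|^2 ≈ 3.4003 and |λ| ≈ 1.844.
Thus the eigenvalues (to 4 decimals) are 8.2345 (modulus 8.2345); -1.1173 ± 1.467i (modulus 1.844). The spectral radius is the largest modulus: r(A) ≈ 8.2345. (Cross-check: r(A) ≤ ||A||_2 ≈ 9.5438; equality holds whenever A is normal, though it can also hold for some non-normal A.)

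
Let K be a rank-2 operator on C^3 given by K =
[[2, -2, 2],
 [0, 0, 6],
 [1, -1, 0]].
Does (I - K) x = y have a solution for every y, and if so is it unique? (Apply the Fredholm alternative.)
(I - K) is invertible (det(I - K) = 3 ≠ 0), so for every y in C^3 the equation (I - K) x = y has a unique solution.

K has rank 2 and factors as K = U V^T = u1 v1^T + u2 v2^T with u1 = (-1, -3, 0), v1 = (-1, 1, -2), u2 = (-1, 3, -1), v2 = (-1, 1, 0) (multiplying out reproduces the displayed K). The nonzero eigenvalues of U V^T coincide with those of the 2 x 2 matrix G = V^T U = [[v1·u1, v1·u2], [v2·u1, v2·u2]] = [[-2, 6], [-2, 4]], and by the Sylvester determinant identity det(I_3 - U V^T) = det(I_2 - V^T U) = det([[3, -6], [2, -3]]) = (3)(-3) - (-6)(2) = 3. (Direct check: I - K =
[[-1, 2, -2],
 [0, 1, -6],
 [-1, 1, 1]]
has determinant 3.) The finite-dimensional Fredholm alternative says: either (I - K) is invertible, or ker(I - K) ≠ {0} and then range(I - K) = ker((I - K)^*)^⊥, with dim ker(I - K) = dim ker((I - K)^*). Since det(I - K) ≠ 0, 1 is not an eigenvalue of K and ker(I - K) = {0}, so we are in the first case: for every y there is a unique x = (I - K)^(-1) y. (Explicitly, by the Woodbury identity, (I - U V^T)^(-1) = I + U (I_2 - G)^(-1) V^T.)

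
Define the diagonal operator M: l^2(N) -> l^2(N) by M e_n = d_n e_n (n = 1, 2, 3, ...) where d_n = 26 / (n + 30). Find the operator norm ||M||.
||M|| = 26/31 (attained at n = 1)

For M diagonal, ||M|| = sup_n |d_n| = sup_n 26/(n + 30). This is positive and strictly decreasing in n, so the supremum is attained at n = 1: d_1 = 26/(1 + 30) = 26/31. Hence ||M|| = 26/31.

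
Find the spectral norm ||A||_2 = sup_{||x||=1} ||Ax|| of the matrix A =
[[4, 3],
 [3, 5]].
||A||_2 = sqrt((59 + sqrt(2997))/2) ≈ 7.5414 (= sqrt(largest eigenvalue of A^T A))

||A||_2 = sigma_max(A) = sqrt(lambda_max(A^T A)). Form the symmetric matrix M = A^T A =
[[25, 27],
 [27, 34]].
Its characteristic polynomial (trace, determinant of M give the coefficients) is
  p(λ) = det(λ I - M) = λ^2 - 59λ + 121.
For λ^2 - 59λ + 121 the discriminant is 2997. It is nonnegative but not a perfect square, so the roots are real and irrational: λ = (59 ± sqrt(2997))/2 ≈ 56.8724, 2.1276.
So the eigenvalues of A^T A are ≈ 2.1276, 56.8724 (all ≥ 0, as they must be for A^T A). The largest is λ_max = (59 + sqrt(2997))/2 ≈ 56.8724, hence ||A||_2 = sqrt(λ_max) = sqrt((59 + sqrt(2997))/2) ≈ 7.5414.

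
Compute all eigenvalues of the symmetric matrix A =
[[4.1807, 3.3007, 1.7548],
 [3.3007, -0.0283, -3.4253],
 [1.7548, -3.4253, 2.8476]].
sigma(A) ≈ {-4, 5, 6}

A is real symmetric, so its spectrum consists of real eigenvalues. Expanding the characteristic polynomial of the displayed matrix gives
  det(λ I - A) = p(λ) = λ^3 + (-7)λ^2 + (-14)λ + (120.0032).
Solving p(λ) = 0 yields eigenvalues ≈ -4, 5, 6. (A is shown rounded to 4 decimals, so these recover the underlying integer eigenvalues to within that precision.)
Verification: the trace of A = 7 equals the sum of eigenvalues 7, and det(A) ≈ -120.0032 matches the eigenvalue product -120.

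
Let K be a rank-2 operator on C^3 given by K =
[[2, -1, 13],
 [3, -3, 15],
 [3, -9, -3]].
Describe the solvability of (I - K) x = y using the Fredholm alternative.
(I - K) is invertible (det(I - K) = 101 ≠ 0), so for every y in C^3 the equation (I - K) x = y has a unique solution.

K has rank 2 and factors as K = U V^T = u1 v1^T + u2 v2^T with u1 = (2, 3, 3), v1 = (1, -2, 2), u2 = (3, 3, -3), v2 = (0, 1, 3) (multiplying out reproduces the displayed K). The nonzero eigenvalues of U V^T coincide with those of the 2 x 2 matrix G = V^T U = [[v1·u1, v1·u2], [v2·u1, v2·u2]] = [[2, -9], [12, -6]], and by the Sylvester determinant identity det(I_3 - U V^T) = det(I_2 - V^T U) = det([[-1, 9], [-12, 7]]) = (-1)(7) - (9)(-12) = 101. (Direct check: I - K =
[[-1, 1, -13],
 [-3, 4, -15],
 [-3, 9, 4]]
has determinant 101.) The finite-dimensional Fredholm alternative says: either (I - K) is invertible, or ker(I - K) ≠ {0} and then range(I - K) = ker((I - K)^*)^⊥, with dim ker(I - K) = dim ker((I - K)^*). Since det(I - K) ≠ 0, 1 is not an eigenvalue of K and ker(I - K) = {0}, so we are in the first case: for every y there is a unique x = (I - K)^(-1) y. (Explicitly, by the Woodbury identity, (I - U V^T)^(-1) = I + U (I_2 - G)^(-1) V^T.)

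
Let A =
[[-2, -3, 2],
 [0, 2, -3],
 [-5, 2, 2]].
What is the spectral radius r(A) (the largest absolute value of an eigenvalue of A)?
r(A) ≈ 4.5744

The eigenvalues of A are the roots of its characteristic polynomial. With M = A (coefficients from the trace, the sum of principal 2x2 minors, and det A):
  p(λ) = det(λ I - M) = λ^3 - 2λ^2 + 12λ + 45.
No integer candidate from the rational root theorem (±divisors of 45) is a root, so the roots are irrational. The cubic discriminant is Δ = -79011 < 0, so there is one real root and a complex-conjugate pair. p(-3) = -36 and p(-2) = 5 have opposite signs, so a root lies in (-3, -2); Newton's method refines it to λ ≈ -2.1505. Dividing out (λ - (-2.1505)) leaves approximately λ^2 - 4.1505λ + 20.9255. For λ^2 - 4.1505λ + 20.9255 the discriminant is -66.4757. It is negative, so the remaining roots are the complex-conjugate pair λ ≈ 2.0752 ± 4.0766i. Their product equals the constant term, so |λ|^2 ≈ 20.9255 and |λ| ≈ 4.5744.
Thus the eigenvalues (to 4 decimals) are -2.1505 (modulus 2.1505); 2.0752 ± 4.0766i (modulus 4.5744). The spectral radius is the largest modulus: r(A) ≈ 4.5744. (Cross-check: r(A) ≤ ||A||_2 ≈ 6.1881; equality holds whenever A is normal, though it can also hold for some non-normal A.)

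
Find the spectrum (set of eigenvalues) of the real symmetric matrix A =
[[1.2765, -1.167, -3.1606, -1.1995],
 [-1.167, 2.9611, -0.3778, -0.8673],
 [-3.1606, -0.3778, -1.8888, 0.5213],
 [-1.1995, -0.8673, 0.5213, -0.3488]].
sigma(A) ≈ {-4, -1, 3, 4}

A is real symmetric, so its spectrum consists of real eigenvalues. Expanding the characteristic polynomial of the displayed matrix gives
  det(λ I - A) = p(λ) = λ^4 + (-2)λ^3 + (-19)λ^2 + (32)λ + (47.9978).
Solving p(λ) = 0 yields eigenvalues ≈ -4, -1, 3, 4. (A is shown rounded to 4 decimals, so these recover the underlying integer eigenvalues to within that precision.)
Verification: the trace of A = 2 equals the sum of eigenvalues 2, and det(A) ≈ 47.9978 matches the eigenvalue product 48.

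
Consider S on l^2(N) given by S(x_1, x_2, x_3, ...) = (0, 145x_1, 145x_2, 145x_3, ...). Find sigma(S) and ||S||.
sigma(S) = closed disk {z in C : |z| ≤ 145}; ||S|| = 145

Note S = 145·U where U is the unit right shift (U x)_k = x_{k-1} (with x_0 := 0); so ||S|| = 145||U|| and sigma(S) = 145·sigma(U). ||S x||^2 = sum_{k≥1} |145x_k|^2 = 21025||x||^2, so ||S|| = 145 and sigma(S) ⊂ {|z| ≤ 145}. For any |lambda| < 145, the equation (S - lambda I) x = 0 forces x_1 = 0, then 145x_k = lambda x_{k+1} ⇒ x = 0, so S has no eigenvalues. But (S - lambda I) is not surjective for |lambda| < 145: solving (S - lambda I) x = e_1 would require x_n proportional to (lambda/145)^(-n), which is not in l^2. So every |lambda| < 145 lies in the residual spectrum. The boundary |lambda| = 145 is in the approximate point spectrum (the spectrum is closed). Hence sigma(S) is the closed disk of radius 145.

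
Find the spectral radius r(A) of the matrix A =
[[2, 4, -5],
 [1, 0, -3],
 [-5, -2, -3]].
r(A) ≈ 6.6911

The eigenvalues of A are the roots of its characteristic polynomial. With M = A (coefficients from the trace, the sum of principal 2x2 minors, and det A):
  p(λ) = det(λ I - M) = λ^3 + λ^2 - 41λ - 70.
No integer candidate from the rational root theorem (±divisors of 70) is a root, so the roots are irrational. The cubic discriminant is Δ = 197005 > 0, so there are three distinct real roots. p(-6) = -4 and p(-5) = 35 have opposite signs, so a root lies in (-6, -5); Newton's method refines it to λ ≈ -5.9256. p(-2) = 8 and p(-1) = -29 have opposite signs, so a root lies in (-2, -1); Newton's method refines it to λ ≈ -1.7655. p(6) = -64 and p(7) = 35 have opposite signs, so a root lies in (6, 7); Newton's method refines it to λ ≈ 6.6911. Check (Vieta): the three roots sum to -1, matching tr M = -1.
Thus the eigenvalues (to 4 decimals) are -5.9256 (modulus 5.9256); -1.7655 (modulus 1.7655); 6.6911 (modulus 6.6911). The spectral radius is the largest modulus: r(A) ≈ 6.6911. (Cross-check: r(A) ≤ ||A||_2 ≈ 7.2123; equality holds whenever A is normal, though it can also hold for some non-normal A.)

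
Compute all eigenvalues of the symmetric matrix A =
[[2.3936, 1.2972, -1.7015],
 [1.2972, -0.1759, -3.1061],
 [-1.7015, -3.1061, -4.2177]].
sigma(A) ≈ {-6, 0, 4}

A is real symmetric, so its spectrum consists of real eigenvalues. Expanding the characteristic polynomial of the displayed matrix gives
  det(λ I - A) = p(λ) = λ^3 + (2)λ^2 + (-24)λ + (0).
Solving p(λ) = 0 yields eigenvalues ≈ -6, 0, 4. (A is shown rounded to 4 decimals, so these recover the underlying integer eigenvalues to within that precision.)
Verification: the trace of A = -2 equals the sum of eigenvalues -2, and det(A) ≈ 0.0007 matches the eigenvalue product 0.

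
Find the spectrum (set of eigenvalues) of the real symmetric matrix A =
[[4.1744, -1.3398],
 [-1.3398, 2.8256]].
sigma(A) ≈ {2, 5}

A is real symmetric, so its spectrum consists of real eigenvalues. Expanding the characteristic polynomial of the displayed matrix gives
  det(λ I - A) = p(λ) = λ^2 + (-7)λ + (10).
Solving p(λ) = 0 yields eigenvalues ≈ 2, 5. (A is shown rounded to 4 decimals, so these recover the underlying integer eigenvalues to within that precision.)
Verification: the trace of A = 7 equals the sum of eigenvalues 7, and det(A) ≈ 10.0001 matches the eigenvalue product 10.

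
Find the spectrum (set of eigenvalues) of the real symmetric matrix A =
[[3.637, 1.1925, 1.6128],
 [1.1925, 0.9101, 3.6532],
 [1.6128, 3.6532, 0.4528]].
sigma(A) ≈ {-3, 2, 6}

A is real symmetric, so its spectrum consists of real eigenvalues. Expanding the characteristic polynomial of the displayed matrix gives
  det(λ I - A) = p(λ) = λ^3 + (-5)λ^2 + (-12)λ + (36).
Solving p(λ) = 0 yields eigenvalues ≈ -3, 2, 6. (A is shown rounded to 4 decimals, so these recover the underlying integer eigenvalues to within that precision.)
Verification: the trace of A = 5 equals the sum of eigenvalues 5, and det(A) ≈ -35.9992 matches the eigenvalue product -36.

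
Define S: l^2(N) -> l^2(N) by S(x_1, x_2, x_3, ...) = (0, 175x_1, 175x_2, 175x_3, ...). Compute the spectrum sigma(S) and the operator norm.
sigma(S) = closed disk {z in C : |z| ≤ 175}; ||S|| = 175

Note S = 175·U where U is the unit right shift (U x)_k = x_{k-1} (with x_0 := 0); so ||S|| = 175||U|| and sigma(S) = 175·sigma(U). ||S x||^2 = sum_{k≥1} |175x_k|^2 = 30625||x||^2, so ||S|| = 175 and sigma(S) ⊂ {|z| ≤ 175}. For any |lambda| < 175, the equation (S - lambda I) x = 0 forces x_1 = 0, then 175x_k = lambda x_{k+1} ⇒ x = 0, so S has no eigenvalues. But (S - lambda I) is not surjective for |lambda| < 175: solving (S - lambda I) x = e_1 would require x_n proportional to (lambda/175)^(-n), which is not in l^2. So every |lambda| < 175 lies in the residual spectrum. The boundary |lambda| = 175 is in the approximate point spectrum (the spectrum is closed). Hence sigma(S) is the closed disk of radius 175.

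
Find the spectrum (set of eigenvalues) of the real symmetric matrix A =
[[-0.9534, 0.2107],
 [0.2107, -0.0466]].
sigma(A) ≈ {-1, 0}

A is real symmetric, so its spectrum consists of real eigenvalues. Expanding the characteristic polynomial of the displayed matrix gives
  det(λ I - A) = p(λ) = λ^2 + (1)λ + (0).
Solving p(λ) = 0 yields eigenvalues ≈ -1, 0. (A is shown rounded to 4 decimals, so these recover the underlying integer eigenvalues to within that precision.)
Verification: the trace of A = -1 equals the sum of eigenvalues -1, and det(A) ≈ 0.0000 matches the eigenvalue product 0.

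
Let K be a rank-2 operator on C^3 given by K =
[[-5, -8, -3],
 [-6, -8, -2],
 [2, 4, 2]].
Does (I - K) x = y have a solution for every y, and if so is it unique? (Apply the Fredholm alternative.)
(I - K) is invertible (det(I - K) = -8 ≠ 0), so for every y in C^3 the equation (I - K) x = y has a unique solution.

K has rank 2 and factors as K = U V^T = u1 v1^T + u2 v2^T with u1 = (3, 2, -2), v1 = (-2, -3, -1), u2 = (-1, 2, 2), v2 = (-1, -1, 0) (multiplying out reproduces the displayed K). The nonzero eigenvalues of U V^T coincide with those of the 2 x 2 matrix G = V^T U = [[v1·u1, v1·u2], [v2·u1, v2·u2]] = [[-10, -6], [-5, -1]], and by the Sylvester determinant identity det(I_3 - U V^T) = det(I_2 - V^T U) = det([[11, 6], [5, 2]]) = (11)(2) - (6)(5) = -8. (Direct check: I - K =
[[6, 8, 3],
 [6, 9, 2],
 [-2, -4, -1]]
has determinant -8.) The finite-dimensional Fredholm alternative says: either (I - K) is invertible, or ker(I - K) ≠ {0} and then range(I - K) = ker((I - K)^*)^⊥, with dim ker(I - K) = dim ker((I - K)^*). Since det(I - K) ≠ 0, 1 is not an eigenvalue of K and ker(I - K) = {0}, so we are in the first case: for every y there is a unique x = (I - K)^(-1) y. (Explicitly, by the Woodbury identity, (I - U V^T)^(-1) = I + U (I_2 - G)^(-1) V^T.)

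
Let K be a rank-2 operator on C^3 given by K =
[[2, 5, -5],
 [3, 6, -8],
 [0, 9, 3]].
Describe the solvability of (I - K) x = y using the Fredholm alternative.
(I - K) is invertible (det(I - K) = 83 ≠ 0), so for every y in C^3 the equation (I - K) x = y has a unique solution.

K has rank 2 and factors as K = U V^T = u1 v1^T + u2 v2^T with u1 = (-1, -1, -3), v1 = (0, -3, -1), u2 = (-2, -3, 0), v2 = (-1, -1, 3) (multiplying out reproduces the displayed K). The nonzero eigenvalues of U V^T coincide with those of the 2 x 2 matrix G = V^T U = [[v1·u1, v1·u2], [v2·u1, v2·u2]] = [[6, 9], [-7, 5]], and by the Sylvester determinant identity det(I_3 - U V^T) = det(I_2 - V^T U) = det([[-5, -9], [7, -4]]) = (-5)(-4) - (-9)(7) = 83. (Direct check: I - K =
[[-1, -5, 5],
 [-3, -5, 8],
 [0, -9, -2]]
has determinant 83.) The finite-dimensional Fredholm alternative says: either (I - K) is invertible, or ker(I - K) ≠ {0} and then range(I - K) = ker((I - K)^*)^⊥, with dim ker(I - K) = dim ker((I - K)^*). Since det(I - K) ≠ 0, 1 is not an eigenvalue of K and ker(I - K) = {0}, so we are in the first case: for every y there is a unique x = (I - K)^(-1) y. (Explicitly, by the Woodbury identity, (I - U V^T)^(-1) = I + U (I_2 - G)^(-1) V^T.)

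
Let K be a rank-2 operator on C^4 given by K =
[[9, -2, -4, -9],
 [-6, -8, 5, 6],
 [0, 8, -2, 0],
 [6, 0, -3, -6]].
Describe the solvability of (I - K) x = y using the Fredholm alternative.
(I - K) is invertible (det(I - K) = -58 ≠ 0), so for every y in C^4 the equation (I - K) x = y has a unique solution.

K has rank 2 and factors as K = U V^T = u1 v1^T + u2 v2^T with u1 = (1, -3, 2, 1), v1 = (3, 2, -2, -3), u2 = (2, 1, -2, 1), v2 = (3, -2, -1, -3) (multiplying out reproduces the displayed K). The nonzero eigenvalues of U V^T coincide with those of the 2 x 2 matrix G = V^T U = [[v1·u1, v1·u2], [v2·u1, v2·u2]] = [[-10, 9], [4, 3]], and by the Sylvester determinant identity det(I_4 - U V^T) = det(I_2 - V^T U) = det([[11, -9], [-4, -2]]) = (11)(-2) - (-9)(-4) = -58. (Direct check: I - K =
[[-8, 2, 4, 9],
 [6, 9, -5, -6],
 [0, -8, 3, 0],
 [-6, 0, 3, 7]]
has determinant -58.) The finite-dimensional Fredholm alternative says: either (I - K) is invertible, or ker(I - K) ≠ {0} and then range(I - K) = ker((I - K)^*)^⊥, with dim ker(I - K) = dim ker((I - K)^*). Since det(I - K) ≠ 0, 1 is not an eigenvalue of K and ker(I - K) = {0}, so we are in the first case: for every y there is a unique x = (I - K)^(-1) y. (Explicitly, by the Woodbury identity, (I - U V^T)^(-1) = I + U (I_2 - G)^(-1) V^T.)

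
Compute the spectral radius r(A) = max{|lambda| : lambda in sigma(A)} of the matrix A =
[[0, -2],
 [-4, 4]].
r(A) = (4 + sqrt(48))/2 ≈ 5.4641

The eigenvalues of A are the roots of its characteristic polynomial. With M = A (coefficients from the trace and determinant):
  p(λ) = det(λ I - M) = λ^2 - 4λ - 8.
For λ^2 - 4λ - 8 the discriminant is 48. It is nonnegative but not a perfect square, so the roots are real and irrational: λ = (4 ± sqrt(48))/2 ≈ 5.4641, -1.4641.
Thus the eigenvalues (to 4 decimals) are 5.4641 (modulus 5.4641); -1.4641 (modulus 1.4641). The spectral radius is the largest modulus: r(A) = (4 + sqrt(48))/2 ≈ 5.4641. (Cross-check: r(A) ≤ ||A||_2 ≈ 5.8416; equality holds whenever A is normal, though it can also hold for some non-normal A.)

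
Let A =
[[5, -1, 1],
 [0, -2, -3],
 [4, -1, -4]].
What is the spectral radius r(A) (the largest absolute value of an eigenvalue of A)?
r(A) = (4 + sqrt(52))/2 ≈ 5.6056

The eigenvalues of A are the roots of its characteristic polynomial. With M = A (coefficients from the trace, the sum of principal 2x2 minors, and det A):
  p(λ) = det(λ I - M) = λ^3 + λ^2 - 29λ - 45.
By the rational root theorem any rational root is an integer divisor of 45. Testing λ = -5: p(-5) = -125 + 25 + 145 - 45 = 0, so λ = -5 is a root. Dividing out (λ + 5) leaves p(λ) = (λ + 5)(λ^2 - 4λ - 9). For λ^2 - 4λ - 9 the discriminant is 52. It is nonnegative but not a perfect square, so the roots are real and irrational: λ = (4 ± sqrt(52))/2 ≈ 5.6056, -1.6056.
Thus the eigenvalues (to 4 decimals) are 5.6056 (modulus 5.6056); -1.6056 (modulus 1.6056); -5 (modulus 5). The spectral radius is the largest modulus: r(A) = (4 + sqrt(52))/2 ≈ 5.6056. (Cross-check: r(A) ≤ ||A||_2 ≈ 7.0849; equality holds whenever A is normal, though it can also hold for some non-normal A.)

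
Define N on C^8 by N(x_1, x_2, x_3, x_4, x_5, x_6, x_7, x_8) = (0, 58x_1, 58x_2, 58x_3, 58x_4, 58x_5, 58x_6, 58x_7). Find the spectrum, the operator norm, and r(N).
sigma(N) = {0}; ||N|| = 58; r(N) = 0. (N is nilpotent with N^8 = 0.)

On C^8, N is a strictly lower-triangular matrix with 58 on the subdiagonal and zeros elsewhere, so its characteristic polynomial is lambda^8 and every eigenvalue is 0: sigma(N) = {0}. For the operator norm, N e_i = 58e_{i+1} for i = 1, ..., 7 and N e_8 = 0, so the singular values of N are 58 (with multiplicity 7) and 0; hence ||N|| = 58. The spectral radius r(N) = max|lambda| = 0. Note ||N|| > r(N) — characteristic of non-normal nilpotent operators. Indeed N^8 = 0.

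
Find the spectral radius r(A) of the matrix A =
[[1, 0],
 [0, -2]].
r(A) = 2

The eigenvalues of A are the roots of its characteristic polynomial. With M = A (coefficients from the trace and determinant):
  p(λ) = det(λ I - M) = λ^2 + λ - 2.
For λ^2 + λ - 2 the discriminant is 9. It is a perfect square (3^2), so the roots are rational: λ = (-1 ± 3)/2 = 1, -2.
Thus the eigenvalues (to 4 decimals) are 1 (modulus 1); -2 (modulus 2). The spectral radius is the largest modulus: r(A) = 2. (Cross-check: r(A) ≤ ||A||_2 ≈ 2; equality holds whenever A is normal, though it can also hold for some non-normal A.)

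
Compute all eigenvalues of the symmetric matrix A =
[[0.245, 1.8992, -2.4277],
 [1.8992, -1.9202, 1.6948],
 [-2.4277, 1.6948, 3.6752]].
sigma(A) ≈ {-4, 1, 5}

A is real symmetric, so its spectrum consists of real eigenvalues. Expanding the characteristic polynomial of the displayed matrix gives
  det(λ I - A) = p(λ) = λ^3 + (-2)λ^2 + (-19)λ + (20).
Solving p(λ) = 0 yields eigenvalues ≈ -4, 1, 5. (A is shown rounded to 4 decimals, so these recover the underlying integer eigenvalues to within that precision.)
Verification: the trace of A = 2 equals the sum of eigenvalues 2, and det(A) ≈ -20.0003 matches the eigenvalue product -20.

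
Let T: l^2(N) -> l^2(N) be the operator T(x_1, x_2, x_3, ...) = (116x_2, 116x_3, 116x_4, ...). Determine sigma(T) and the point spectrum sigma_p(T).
sigma(T) = closed disk {z in C : |z| ≤ 116}; sigma_p(T) = open disk {z in C : |z| < 116}

Note T = 116·V where V is the unit left shift (V x)_k = x_{k+1}; so sigma(T) = 116·sigma(V) and ||T|| = 116||V||. ||T x||^2 = 13456sum_{k≥2} |x_k|^2 ≤ 13456||x||^2, with equality on {x : x_1 = 0}, so ||T|| = 116. For any lambda with |lambda| < 116, set r = lambda/116 (|r| < 1); the vector x = (1, r, r^2, ...) is in l^2 and satisfies T x = 116(r, r^2, ...) = lambda x, so lambda is an eigenvalue. On the boundary |lambda| = 116 the geometric series diverges, so no l^2 eigenvector exists, but these lambda lie in the approximate point spectrum. Hence sigma(T) is the closed disk of radius 116 and sigma_p(T) is the open disk.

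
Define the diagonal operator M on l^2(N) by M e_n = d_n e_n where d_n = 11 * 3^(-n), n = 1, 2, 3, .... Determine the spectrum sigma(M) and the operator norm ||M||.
sigma(M) = {11 * 3^(-n) : n ≥ 1} ∪ {0}; ||M|| = 11/3

A bounded diagonal operator on l^2 with diagonal entries d_n has spectrum equal to the closure of {d_n : n ≥ 1}: every d_n is an eigenvalue (with eigenvector e_n), so {d_n} ⊂ sigma(M); the spectrum is closed, so its closure is too; and for lambda not in the closure, (M - lambda I) has bounded inverse (the diagonal entries 1/(d_n - lambda) are bounded). For our sequence d_n = 11 * 3^(-n), n = 1, 2, 3, ...:
  - {d_n} = {11 * 3^(-n) : n ≥ 1}; the only limit point is 0
  - closure = {11 * 3^(-n) : n ≥ 1} ∪ {0}
For the norm: a diagonal operator has ||M|| = sup_n |d_n|. Here d_n = 11 * 3^(-n) is positive and decreasing, so sup_n |d_n| = d_1 = 11/3. So ||M|| = 11/3.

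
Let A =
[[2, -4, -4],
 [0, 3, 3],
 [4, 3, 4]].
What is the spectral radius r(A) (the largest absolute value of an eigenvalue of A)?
r(A) ≈ 5.5957

The eigenvalues of A are the roots of its characteristic polynomial. With M = A (coefficients from the trace, the sum of principal 2x2 minors, and det A):
  p(λ) = det(λ I - M) = λ^3 - 9λ^2 + 33λ - 6.
No integer candidate from the rational root theorem (±divisors of 6) is a root, so the roots are irrational. The cubic discriminant is Δ = -41931 < 0, so there is one real root and a complex-conjugate pair. p(0) = -6 and p(1) = 19 have opposite signs, so a root lies in (0, 1); Newton's method refines it to λ ≈ 0.1916. Dividing out (λ - (0.1916)) leaves approximately λ^2 - 8.8084λ + 31.3121. For λ^2 - 8.8084λ + 31.3121 the discriminant is -47.661. It is negative, so the remaining roots are the complex-conjugate pair λ ≈ 4.4042 ± 3.4518i. Their product equals the constant term, so |λ|^2 ≈ 31.3121 and |λ| ≈ 5.5957.
Thus the eigenvalues (to 4 decimals) are 0.1916 (modulus 0.1916); 4.4042 ± 3.4518i (modulus 5.5957). The spectral radius is the largest modulus: r(A) ≈ 5.5957. (Cross-check: r(A) ≤ ||A||_2 ≈ 8.7173; equality holds whenever A is normal, though it can also hold for some non-normal A.)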